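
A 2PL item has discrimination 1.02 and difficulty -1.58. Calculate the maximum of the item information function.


For 2PL, max info at theta = b = -1.58
I_max = a^2 / 4 = 1.02^2 / 4
= 1.0404 / 4
I_max = 0.2601

0.2601


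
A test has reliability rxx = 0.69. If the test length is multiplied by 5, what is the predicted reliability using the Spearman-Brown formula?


r_new = (n * rxx) / (1 + (n-1) * rxx)
r_new = (5 * 0.69) / (1 + 4 * 0.69)
r_new = 3.45 / 3.76
r_new = 0.9176

0.9176


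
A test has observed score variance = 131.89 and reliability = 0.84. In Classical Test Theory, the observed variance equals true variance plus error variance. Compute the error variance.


var_true = rxx * var_obs = 0.84 * 131.89 = 110.7876
var_error = var_obs - var_true
var_error = 131.89 - 110.7876
var_error = 21.1024

21.1024


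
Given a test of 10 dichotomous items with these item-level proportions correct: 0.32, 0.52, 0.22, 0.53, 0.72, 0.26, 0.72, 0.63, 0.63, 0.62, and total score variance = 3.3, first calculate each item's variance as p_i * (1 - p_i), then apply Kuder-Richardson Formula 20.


For each item, compute p_i * q_i:
  Item 1: 0.32 * 0.68 = 0.2176
  Item 2: 0.52 * 0.48 = 0.2496
  Item 3: 0.22 * 0.78 = 0.1716
  Item 4: 0.53 * 0.47 = 0.2491
  Item 5: 0.72 * 0.28 = 0.2016
  Item 6: 0.26 * 0.74 = 0.1924
  Item 7: 0.72 * 0.28 = 0.2016
  Item 8: 0.63 * 0.37 = 0.2331
  Item 9: 0.63 * 0.37 = 0.2331
  Item 10: 0.62 * 0.38 = 0.2356
Sum(p_i * q_i) = 0.2176 + 0.2496 + 0.1716 + 0.2491 + 0.2016 + 0.1924 + 0.2016 + 0.2331 + 0.2331 + 0.2356 = 2.1853
KR-20 = (k/(k-1)) * (1 - Sum(p_i*q_i) / Var_total)
= (10/9) * (1 - 2.1853/3.3)
= 1.1111 * 0.3378
KR-20 = 0.3753

0.3753


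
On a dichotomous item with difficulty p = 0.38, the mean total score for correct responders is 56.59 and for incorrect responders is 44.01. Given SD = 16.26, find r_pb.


q = 1 - p = 0.62
rpb = ((M1 - M0) / SD) * sqrt(p * q)
rpb = ((56.59 - 44.01) / 16.26) * sqrt(0.38 * 0.62)
rpb = 0.3755

0.3755


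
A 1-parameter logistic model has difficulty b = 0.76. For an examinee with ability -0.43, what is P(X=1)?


theta - b = -0.43 - 0.76 = -1.19
exp(-(theta - b)) = exp(1.19) = 3.2871
P = 1 / (1 + 3.2871)
P = 0.2333

0.2333


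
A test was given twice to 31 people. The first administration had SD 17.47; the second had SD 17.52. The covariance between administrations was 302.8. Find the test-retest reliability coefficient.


r = cov(X,Y) / (SD_X * SD_Y)
r = 302.8 / (17.47 * 17.52)
r = 302.8 / 306.0744
r = 0.9893

0.9893


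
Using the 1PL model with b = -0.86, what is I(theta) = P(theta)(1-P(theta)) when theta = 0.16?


P = 1/(1+exp(-(0.16--0.86))) = 0.735
I = P*(1-P) = 0.735 * 0.265
I = 0.1948

0.1948


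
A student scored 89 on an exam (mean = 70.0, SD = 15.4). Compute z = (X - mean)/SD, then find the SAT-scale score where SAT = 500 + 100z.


z = (X - mean) / SD = (89 - 70.0) / 15.4
z = 19.0 / 15.4
z = 1.2338
SAT-scale = SAT = 500 + 100z
Carry z at full precision (z = 19.0 / 15.4) into the conversion:
SAT-scale = 500 + 100 * (19.0 / 15.4) = 500 + 1900 / 15.4
SAT-scale = 500 + 123.3766
SAT-scale = 623.3766

623.3766


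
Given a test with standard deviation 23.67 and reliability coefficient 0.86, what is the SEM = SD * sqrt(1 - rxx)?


SEM = SD * sqrt(1 - rxx)
SEM = 23.67 * sqrt(1 - 0.86)
SEM = 23.67 * sqrt(0.14) = 23.67 * 0.374166
SEM = 8.8565

8.8565


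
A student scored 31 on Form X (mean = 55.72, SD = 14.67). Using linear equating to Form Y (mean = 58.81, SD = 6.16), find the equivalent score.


slope = SD_Y / SD_X = 6.16 / 14.67 ~ 0.4199
intercept = mean_Y - slope * mean_X = 58.81 - (6.16 / 14.67) * 55.72 ~ 35.4129
Y = slope * X + intercept. To avoid rounding drift from the rounded slope/intercept, evaluate the equivalent form Y = mean_Y + SD_Y * (X - mean_X) / SD_X at full precision:
Y = 58.81 + 6.16 * (31 - 55.72) / 14.67
Y = 58.81 - 6.16 * 24.72 / 14.67
Y = 58.81 - 152.2752 / 14.67
Y = 58.81 - 10.38
Y = 48.43

48.43


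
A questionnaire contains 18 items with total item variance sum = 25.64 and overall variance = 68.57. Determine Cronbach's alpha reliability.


alpha = (k/(k-1)) * (1 - sum(si^2)/s_total^2)
= (18/17) * (1 - 25.64/68.57)
alpha = 0.6629

0.6629


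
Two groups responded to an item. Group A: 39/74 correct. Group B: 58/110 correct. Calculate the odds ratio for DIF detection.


Odds_A = 39/35 = 1.1143
Odds_B = 58/52 = 1.1154
OR = Odds_A / Odds_B = 1.1143 / 1.1154
Exactly, OR = (39 * 52) / (35 * 58) = 2028 / 2030
OR = 0.999

0.999


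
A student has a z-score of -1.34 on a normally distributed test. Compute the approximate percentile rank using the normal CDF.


CDF(z) = 0.5 * (1 + erf(z/sqrt(2)))
erf(-0.9475) = -0.8198
CDF = 0.0901
Percentile rank = 0.0901 * 100 = 9.01

9.01


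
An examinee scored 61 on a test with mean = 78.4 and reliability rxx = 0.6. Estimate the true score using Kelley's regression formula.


T_est = rxx * X + (1 - rxx) * mean
T_est = 0.6 * 61 + 0.4 * 78.4
T_est = 36.6 + 31.36
T_est = 67.96

67.96


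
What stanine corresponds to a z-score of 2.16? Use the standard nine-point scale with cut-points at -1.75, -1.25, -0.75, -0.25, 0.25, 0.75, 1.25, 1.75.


Stanine boundaries: [-1.75, -1.25, -0.75, -0.25, 0.25, 0.75, 1.25, 1.75]
z = 2.16
Check each boundary:
  z >= -1.75 -> could be stanine 2
  z >= -1.25 -> could be stanine 3
  z >= -0.75 -> could be stanine 4
  z >= -0.25 -> could be stanine 5
  z >= 0.25 -> could be stanine 6
  z >= 0.75 -> could be stanine 7
  z >= 1.25 -> could be stanine 8
  z >= 1.75 -> could be stanine 9
Highest qualifying boundary gives stanine = 9

9


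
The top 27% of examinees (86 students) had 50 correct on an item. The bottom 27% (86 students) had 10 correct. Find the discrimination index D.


p_upper = 50/86 = 0.5814
p_lower = 10/86 = 0.1163
D = 0.5814 - 0.1163 = 0.4651

0.4651


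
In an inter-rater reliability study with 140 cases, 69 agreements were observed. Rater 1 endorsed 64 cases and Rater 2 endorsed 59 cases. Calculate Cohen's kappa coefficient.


P_o = 69/140 = 0.492857
P_e = (64*59 + 76*81) / 19600 = 0.506735
kappa = (P_o - P_e) / (1 - P_e)
kappa = (0.492857 - 0.506735) / (1 - 0.506735)
kappa = -0.0281

-0.0281


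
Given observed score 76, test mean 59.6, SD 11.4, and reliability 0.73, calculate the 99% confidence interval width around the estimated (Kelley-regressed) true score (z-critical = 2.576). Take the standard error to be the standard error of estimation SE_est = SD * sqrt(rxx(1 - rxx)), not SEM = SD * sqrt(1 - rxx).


True score estimate = 0.73*76 + 0.27*59.6 = 71.572
SE_est = SD * sqrt(rxx * (1 - rxx)) = 11.4 * sqrt(0.73 * 0.27) = 11.4 * sqrt(0.1971) = 5.061138
CI = T_est +/- z * SE_est, so width = 2 * z * SE_est = 2 * 2.576 * 5.061138
Width = 26.075

26.075


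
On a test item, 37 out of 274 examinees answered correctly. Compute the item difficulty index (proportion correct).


Item difficulty p = number correct / total examinees
p = 37 / 274
p = 0.135

0.135


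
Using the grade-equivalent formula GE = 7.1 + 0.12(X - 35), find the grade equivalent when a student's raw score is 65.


raw - median = 65 - 35 = 30
slope * diff = 0.12 * 30 = 3.6
GE = 7.1 + 3.6
GE = 10.7

10.7


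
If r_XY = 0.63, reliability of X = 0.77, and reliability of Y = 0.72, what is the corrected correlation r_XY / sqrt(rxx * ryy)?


r_corrected = rxy / sqrt(rxx * ryy)
= 0.63 / sqrt(0.77 * 0.72)
= 0.63 / sqrt(0.5544)
= 0.63 / 0.74458
r_corrected = 0.8461

0.8461


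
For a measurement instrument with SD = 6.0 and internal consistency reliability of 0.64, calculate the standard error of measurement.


SEM = SD * sqrt(1 - rxx)
SEM = 6.0 * sqrt(1 - 0.64)
SEM = 6.0 * sqrt(0.36) = 6.0 * 0.6
SEM = 3.6

3.6


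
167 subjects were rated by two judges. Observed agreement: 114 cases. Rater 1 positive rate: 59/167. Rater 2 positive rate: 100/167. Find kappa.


P_o = 114/167 = 0.682635
P_e = (59*100 + 108*67) / 27889 = 0.47101
kappa = (P_o - P_e) / (1 - P_e)
kappa = (0.682635 - 0.47101) / (1 - 0.47101)
kappa = 0.4001

0.4001


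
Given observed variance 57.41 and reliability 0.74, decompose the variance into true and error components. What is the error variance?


var_true = rxx * var_obs = 0.74 * 57.41 = 42.4834
var_error = var_obs - var_true
var_error = 57.41 - 42.4834
var_error = 14.9266

14.9266


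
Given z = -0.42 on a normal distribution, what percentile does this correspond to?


CDF(z) = 0.5 * (1 + erf(z/sqrt(2)))
erf(-0.297) = -0.3255
CDF = 0.3372
Percentile rank = 0.3372 * 100 = 33.72

33.72


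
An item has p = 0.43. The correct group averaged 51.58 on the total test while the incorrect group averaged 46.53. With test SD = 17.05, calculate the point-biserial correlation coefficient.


q = 1 - p = 0.57
rpb = ((M1 - M0) / SD) * sqrt(p * q)
rpb = ((51.58 - 46.53) / 17.05) * sqrt(0.43 * 0.57)
rpb = 0.1466

0.1466


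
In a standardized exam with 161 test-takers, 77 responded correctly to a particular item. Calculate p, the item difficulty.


Item difficulty p = number correct / total examinees
p = 77 / 161
p = 0.4783

0.4783


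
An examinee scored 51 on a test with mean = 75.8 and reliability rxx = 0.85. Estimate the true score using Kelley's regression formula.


T_est = rxx * X + (1 - rxx) * mean
T_est = 0.85 * 51 + 0.15 * 75.8
T_est = 43.35 + 11.37
T_est = 54.72

54.72


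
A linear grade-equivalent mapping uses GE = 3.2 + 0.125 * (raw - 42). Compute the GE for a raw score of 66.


raw - median = 66 - 42 = 24
slope * diff = 0.125 * 24 = 3.0
GE = 3.2 + 3.0
GE = 6.2

6.2


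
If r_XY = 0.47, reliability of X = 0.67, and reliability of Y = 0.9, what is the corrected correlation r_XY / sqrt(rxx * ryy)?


r_corrected = rxy / sqrt(rxx * ryy)
= 0.47 / sqrt(0.67 * 0.9)
= 0.47 / sqrt(0.603)
= 0.47 / 0.776531
r_corrected = 0.6053

0.6053


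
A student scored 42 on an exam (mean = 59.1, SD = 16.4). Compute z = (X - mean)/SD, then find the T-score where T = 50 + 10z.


z = (X - mean) / SD = (42 - 59.1) / 16.4
z = -17.1 / 16.4
z = -1.0427
T-score = T = 50 + 10z
Carry z at full precision (z = -17.1 / 16.4) into the conversion:
T-score = 50 + 10 * (-17.1 / 16.4) = 50 + -171 / 16.4
T-score = 50 + -10.4268
T-score = 39.5732

39.5732


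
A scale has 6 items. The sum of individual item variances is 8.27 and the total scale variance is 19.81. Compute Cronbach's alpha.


alpha = (k/(k-1)) * (1 - sum(si^2)/s_total^2)
= (6/5) * (1 - 8.27/19.81)
alpha = 0.699

0.699


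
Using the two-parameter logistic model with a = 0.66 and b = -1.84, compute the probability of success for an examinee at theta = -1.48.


a*(theta - b) = 0.66 * (-1.48 - -1.84) = 0.2376
exp(-0.2376) = 0.7885
P = 1 / (1 + 0.7885)
P = 0.5591

0.5591


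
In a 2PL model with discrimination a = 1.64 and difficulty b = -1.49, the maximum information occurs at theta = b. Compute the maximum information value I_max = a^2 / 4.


For 2PL, max info at theta = b = -1.49
I_max = a^2 / 4 = 1.64^2 / 4
= 2.6896 / 4
I_max = 0.6724

0.6724


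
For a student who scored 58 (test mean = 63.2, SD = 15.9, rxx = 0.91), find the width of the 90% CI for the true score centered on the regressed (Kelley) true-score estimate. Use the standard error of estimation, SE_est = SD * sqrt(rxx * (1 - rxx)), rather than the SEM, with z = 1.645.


True score estimate = 0.91*58 + 0.09*63.2 = 58.468
SE_est = SD * sqrt(rxx * (1 - rxx)) = 15.9 * sqrt(0.91 * 0.09) = 15.9 * sqrt(0.0819) = 4.55029
CI = T_est +/- z * SE_est, so width = 2 * z * SE_est = 2 * 1.645 * 4.55029
Width = 14.9705

14.9705


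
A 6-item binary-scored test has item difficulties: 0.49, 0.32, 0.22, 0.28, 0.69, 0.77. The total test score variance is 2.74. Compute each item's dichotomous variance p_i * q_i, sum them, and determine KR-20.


For each item, compute p_i * q_i:
  Item 1: 0.49 * 0.51 = 0.2499
  Item 2: 0.32 * 0.68 = 0.2176
  Item 3: 0.22 * 0.78 = 0.1716
  Item 4: 0.28 * 0.72 = 0.2016
  Item 5: 0.69 * 0.31 = 0.2139
  Item 6: 0.77 * 0.23 = 0.1771
Sum(p_i * q_i) = 0.2499 + 0.2176 + 0.1716 + 0.2016 + 0.2139 + 0.1771 = 1.2317
KR-20 = (k/(k-1)) * (1 - Sum(p_i*q_i) / Var_total)
= (6/5) * (1 - 1.2317/2.74)
= 1.2 * 0.5505
KR-20 = 0.6606

0.6606


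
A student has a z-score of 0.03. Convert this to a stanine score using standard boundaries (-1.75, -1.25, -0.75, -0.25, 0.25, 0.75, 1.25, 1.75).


Stanine boundaries: [-1.75, -1.25, -0.75, -0.25, 0.25, 0.75, 1.25, 1.75]
z = 0.03
Check each boundary:
  z >= -1.75 -> could be stanine 2
  z >= -1.25 -> could be stanine 3
  z >= -0.75 -> could be stanine 4
  z >= -0.25 -> could be stanine 5
  z < 0.25
  z < 0.75
  z < 1.25
  z < 1.75
Highest qualifying boundary gives stanine = 5

5


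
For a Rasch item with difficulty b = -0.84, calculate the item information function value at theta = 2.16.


P = 1/(1+exp(-(2.16--0.84))) = 0.9526
I = P*(1-P) = 0.9526 * 0.0474
I = 0.0452

0.0452


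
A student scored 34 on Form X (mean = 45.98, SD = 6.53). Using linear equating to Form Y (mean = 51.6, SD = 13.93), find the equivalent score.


slope = SD_Y / SD_X = 13.93 / 6.53 ~ 2.1332
intercept = mean_Y - slope * mean_X = 51.6 - (13.93 / 6.53) * 45.98 ~ -46.486
Y = slope * X + intercept. To avoid rounding drift from the rounded slope/intercept, evaluate the equivalent form Y = mean_Y + SD_Y * (X - mean_X) / SD_X at full precision:
Y = 51.6 + 13.93 * (34 - 45.98) / 6.53
Y = 51.6 - 13.93 * 11.98 / 6.53
Y = 51.6 - 166.8814 / 6.53
Y = 51.6 - 25.5561
Y = 26.0439

26.0439


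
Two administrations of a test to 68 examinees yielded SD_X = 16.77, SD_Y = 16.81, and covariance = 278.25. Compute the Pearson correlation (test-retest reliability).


r = cov(X,Y) / (SD_X * SD_Y)
r = 278.25 / (16.77 * 16.81)
r = 278.25 / 281.9037
r = 0.987

0.987


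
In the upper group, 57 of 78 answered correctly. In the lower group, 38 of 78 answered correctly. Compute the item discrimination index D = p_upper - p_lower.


p_upper = 57/78 = 0.7308
p_lower = 38/78 = 0.4872
D = 0.7308 - 0.4872 = 0.2436

0.2436


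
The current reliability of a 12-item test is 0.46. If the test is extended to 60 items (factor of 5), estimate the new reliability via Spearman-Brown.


r_new = (n * rxx) / (1 + (n-1) * rxx)
r_new = (5 * 0.46) / (1 + 4 * 0.46)
r_new = 2.3 / 2.84
r_new = 0.8099

0.8099


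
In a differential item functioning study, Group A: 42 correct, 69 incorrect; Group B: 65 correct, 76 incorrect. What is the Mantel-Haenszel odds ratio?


Odds_A = 42/69 = 0.6087
Odds_B = 65/76 = 0.8553
OR = Odds_A / Odds_B = 0.6087 / 0.8553
Exactly, OR = (42 * 76) / (69 * 65) = 3192 / 4485
OR = 0.7117

0.7117


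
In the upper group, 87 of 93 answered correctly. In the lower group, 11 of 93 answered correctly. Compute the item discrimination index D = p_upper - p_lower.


p_upper = 87/93 = 0.9355
p_lower = 11/93 = 0.1183
D = 0.9355 - 0.1183 = 0.8172

0.8172


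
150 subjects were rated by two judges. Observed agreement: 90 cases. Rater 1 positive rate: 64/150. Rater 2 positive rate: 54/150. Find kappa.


P_o = 90/150 = 0.6
P_e = (64*54 + 86*96) / 22500 = 0.520533
kappa = (P_o - P_e) / (1 - P_e)
kappa = (0.6 - 0.520533) / (1 - 0.520533)
kappa = 0.1657

0.1657


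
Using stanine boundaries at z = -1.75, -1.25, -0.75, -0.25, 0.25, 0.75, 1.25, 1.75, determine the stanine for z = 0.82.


Stanine boundaries: [-1.75, -1.25, -0.75, -0.25, 0.25, 0.75, 1.25, 1.75]
z = 0.82
Check each boundary:
  z >= -1.75 -> could be stanine 2
  z >= -1.25 -> could be stanine 3
  z >= -0.75 -> could be stanine 4
  z >= -0.25 -> could be stanine 5
  z >= 0.25 -> could be stanine 6
  z >= 0.75 -> could be stanine 7
  z < 1.25
  z < 1.75
Highest qualifying boundary gives stanine = 7

7


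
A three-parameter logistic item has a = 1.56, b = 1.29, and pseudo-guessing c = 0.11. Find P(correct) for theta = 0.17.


logit = 1.56*(0.17 - 1.29) = -1.7472
P* = 1/(1 + exp(--1.7472)) = 0.1484
P = 0.11 + (1 - 0.11) * 0.1484
P = 0.2421

0.2421


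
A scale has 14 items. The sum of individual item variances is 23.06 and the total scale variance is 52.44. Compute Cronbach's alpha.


alpha = (k/(k-1)) * (1 - sum(si^2)/s_total^2)
= (14/13) * (1 - 23.06/52.44)
alpha = 0.6034

0.6034


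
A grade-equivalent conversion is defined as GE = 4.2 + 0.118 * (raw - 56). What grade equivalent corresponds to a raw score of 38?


raw - median = 38 - 56 = -18
slope * diff = 0.118 * -18 = -2.124
GE = 4.2 + -2.124
GE = 2.076

2.076


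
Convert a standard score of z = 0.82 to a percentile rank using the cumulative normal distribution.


CDF(z) = 0.5 * (1 + erf(z/sqrt(2)))
erf(0.5798) = 0.5878
CDF = 0.7939
Percentile rank = 0.7939 * 100 = 79.39

79.39


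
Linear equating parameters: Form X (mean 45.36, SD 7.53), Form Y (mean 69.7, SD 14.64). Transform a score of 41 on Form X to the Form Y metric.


slope = SD_Y / SD_X = 14.64 / 7.53 ~ 1.9442
intercept = mean_Y - slope * mean_X = 69.7 - (14.64 / 7.53) * 45.36 ~ -18.49
Y = slope * X + intercept. To avoid rounding drift from the rounded slope/intercept, evaluate the equivalent form Y = mean_Y + SD_Y * (X - mean_X) / SD_X at full precision:
Y = 69.7 + 14.64 * (41 - 45.36) / 7.53
Y = 69.7 - 14.64 * 4.36 / 7.53
Y = 69.7 - 63.8304 / 7.53
Y = 69.7 - 8.4768
Y = 61.2232

61.2232


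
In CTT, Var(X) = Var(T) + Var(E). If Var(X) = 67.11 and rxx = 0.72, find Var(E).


var_true = rxx * var_obs = 0.72 * 67.11 = 48.3192
var_error = var_obs - var_true
var_error = 67.11 - 48.3192
var_error = 18.7908

18.7908


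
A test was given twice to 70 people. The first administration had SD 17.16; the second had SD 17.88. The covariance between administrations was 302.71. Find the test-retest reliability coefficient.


r = cov(X,Y) / (SD_X * SD_Y)
r = 302.71 / (17.16 * 17.88)
r = 302.71 / 306.8208
r = 0.9866

0.9866


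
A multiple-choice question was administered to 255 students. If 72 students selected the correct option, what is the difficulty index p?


Item difficulty p = number correct / total examinees
p = 72 / 255
p = 0.2824

0.2824


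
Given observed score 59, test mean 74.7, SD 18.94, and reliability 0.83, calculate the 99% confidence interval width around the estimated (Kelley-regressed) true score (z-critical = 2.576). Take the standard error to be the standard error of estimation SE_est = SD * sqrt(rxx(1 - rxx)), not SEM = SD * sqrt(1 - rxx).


True score estimate = 0.83*59 + 0.17*74.7 = 61.669
SE_est = SD * sqrt(rxx * (1 - rxx)) = 18.94 * sqrt(0.83 * 0.17) = 18.94 * sqrt(0.1411) = 7.114485
CI = T_est +/- z * SE_est, so width = 2 * z * SE_est = 2 * 2.576 * 7.114485
Width = 36.6538

36.6538


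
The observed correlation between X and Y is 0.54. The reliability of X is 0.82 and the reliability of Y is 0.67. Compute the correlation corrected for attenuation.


r_corrected = rxy / sqrt(rxx * ryy)
= 0.54 / sqrt(0.82 * 0.67)
= 0.54 / sqrt(0.5494)
= 0.54 / 0.741215
r_corrected = 0.7285

0.7285


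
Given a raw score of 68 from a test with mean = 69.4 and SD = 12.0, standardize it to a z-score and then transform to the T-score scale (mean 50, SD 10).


z = (X - mean) / SD = (68 - 69.4) / 12.0
z = -1.4 / 12.0
z = -0.1167
T-score = T = 50 + 10z
Carry z at full precision (z = -1.4 / 12.0) into the conversion:
T-score = 50 + 10 * (-1.4 / 12.0) = 50 + -14 / 12.0
T-score = 50 + -1.1667
T-score = 48.8333

48.8333


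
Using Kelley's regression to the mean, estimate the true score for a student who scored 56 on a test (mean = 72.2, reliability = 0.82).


T_est = rxx * X + (1 - rxx) * mean
T_est = 0.82 * 56 + 0.18 * 72.2
T_est = 45.92 + 12.996
T_est = 58.916

58.916


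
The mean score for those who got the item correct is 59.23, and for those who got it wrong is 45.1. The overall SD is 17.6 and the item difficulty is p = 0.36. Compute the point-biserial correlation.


q = 1 - p = 0.64
rpb = ((M1 - M0) / SD) * sqrt(p * q)
rpb = ((59.23 - 45.1) / 17.6) * sqrt(0.36 * 0.64)
rpb = 0.3854

0.3854


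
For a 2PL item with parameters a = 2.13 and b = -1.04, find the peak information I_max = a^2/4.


For 2PL, max info at theta = b = -1.04
I_max = a^2 / 4 = 2.13^2 / 4
= 4.5369 / 4
I_max = 1.1342

1.1342


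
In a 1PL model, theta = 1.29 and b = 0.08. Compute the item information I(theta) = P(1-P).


P = 1/(1+exp(-(1.29-0.08))) = 0.7703
I = P*(1-P) = 0.7703 * 0.2297
I = 0.1769

0.1769


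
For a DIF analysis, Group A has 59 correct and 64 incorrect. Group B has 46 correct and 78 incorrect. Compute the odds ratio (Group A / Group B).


Odds_A = 59/64 = 0.9219
Odds_B = 46/78 = 0.5897
OR = Odds_A / Odds_B = 0.9219 / 0.5897
Exactly, OR = (59 * 78) / (64 * 46) = 4602 / 2944
OR = 1.5632

1.5632


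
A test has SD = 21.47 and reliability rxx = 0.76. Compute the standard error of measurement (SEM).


SEM = SD * sqrt(1 - rxx)
SEM = 21.47 * sqrt(1 - 0.76)
SEM = 21.47 * sqrt(0.24) = 21.47 * 0.489898
SEM = 10.5181

10.5181


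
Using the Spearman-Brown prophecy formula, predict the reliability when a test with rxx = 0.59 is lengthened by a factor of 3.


r_new = (n * rxx) / (1 + (n-1) * rxx)
r_new = (3 * 0.59) / (1 + 2 * 0.59)
r_new = 1.77 / 2.18
r_new = 0.8119

0.8119


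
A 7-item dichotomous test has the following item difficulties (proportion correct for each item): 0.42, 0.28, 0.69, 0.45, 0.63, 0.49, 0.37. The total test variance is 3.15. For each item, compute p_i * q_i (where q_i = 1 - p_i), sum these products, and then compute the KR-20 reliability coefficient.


For each item, compute p_i * q_i:
  Item 1: 0.42 * 0.58 = 0.2436
  Item 2: 0.28 * 0.72 = 0.2016
  Item 3: 0.69 * 0.31 = 0.2139
  Item 4: 0.45 * 0.55 = 0.2475
  Item 5: 0.63 * 0.37 = 0.2331
  Item 6: 0.49 * 0.51 = 0.2499
  Item 7: 0.37 * 0.63 = 0.2331
Sum(p_i * q_i) = 0.2436 + 0.2016 + 0.2139 + 0.2475 + 0.2331 + 0.2499 + 0.2331 = 1.6227
KR-20 = (k/(k-1)) * (1 - Sum(p_i*q_i) / Var_total)
= (7/6) * (1 - 1.6227/3.15)
= 1.1667 * 0.4849
KR-20 = 0.5657

0.5657


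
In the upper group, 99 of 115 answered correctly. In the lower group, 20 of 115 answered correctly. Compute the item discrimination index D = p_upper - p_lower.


p_upper = 99/115 = 0.8609
p_lower = 20/115 = 0.1739
D = 0.8609 - 0.1739 = 0.687

0.687


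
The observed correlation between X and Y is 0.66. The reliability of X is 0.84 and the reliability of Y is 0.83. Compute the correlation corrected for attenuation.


r_corrected = rxy / sqrt(rxx * ryy)
= 0.66 / sqrt(0.84 * 0.83)
= 0.66 / sqrt(0.6972)
= 0.66 / 0.834985
r_corrected = 0.7904

0.7904


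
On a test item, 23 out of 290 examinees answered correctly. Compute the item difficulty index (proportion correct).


Item difficulty p = number correct / total examinees
p = 23 / 290
p = 0.0793

0.0793


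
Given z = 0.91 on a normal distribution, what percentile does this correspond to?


CDF(z) = 0.5 * (1 + erf(z/sqrt(2)))
erf(0.6435) = 0.6372
CDF = 0.8186
Percentile rank = 0.8186 * 100 = 81.86

81.86


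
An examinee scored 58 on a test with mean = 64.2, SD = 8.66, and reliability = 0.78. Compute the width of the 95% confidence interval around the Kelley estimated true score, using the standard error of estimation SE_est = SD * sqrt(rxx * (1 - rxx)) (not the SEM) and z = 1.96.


True score estimate = 0.78*58 + 0.22*64.2 = 59.364
SE_est = SD * sqrt(rxx * (1 - rxx)) = 8.66 * sqrt(0.78 * 0.22) = 8.66 * sqrt(0.1716) = 3.587373
CI = T_est +/- z * SE_est, so width = 2 * z * SE_est = 2 * 1.96 * 3.587373
Width = 14.0625

14.0625


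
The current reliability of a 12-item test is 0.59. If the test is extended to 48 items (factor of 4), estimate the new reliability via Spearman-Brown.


r_new = (n * rxx) / (1 + (n-1) * rxx)
r_new = (4 * 0.59) / (1 + 3 * 0.59)
r_new = 2.36 / 2.77
r_new = 0.852

0.852


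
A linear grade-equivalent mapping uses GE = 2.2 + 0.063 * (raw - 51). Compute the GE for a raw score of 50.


raw - median = 50 - 51 = -1
slope * diff = 0.063 * -1 = -0.063
GE = 2.2 + -0.063
GE = 2.137

2.137


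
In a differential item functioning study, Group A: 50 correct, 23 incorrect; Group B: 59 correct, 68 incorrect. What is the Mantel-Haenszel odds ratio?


Odds_A = 50/23 = 2.1739
Odds_B = 59/68 = 0.8676
OR = Odds_A / Odds_B = 2.1739 / 0.8676
Exactly, OR = (50 * 68) / (23 * 59) = 3400 / 1357
OR = 2.5055

2.5055


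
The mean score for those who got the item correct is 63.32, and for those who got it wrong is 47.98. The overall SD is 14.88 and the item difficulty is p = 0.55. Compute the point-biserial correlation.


q = 1 - p = 0.45
rpb = ((M1 - M0) / SD) * sqrt(p * q)
rpb = ((63.32 - 47.98) / 14.88) * sqrt(0.55 * 0.45)
rpb = 0.5129

0.5129


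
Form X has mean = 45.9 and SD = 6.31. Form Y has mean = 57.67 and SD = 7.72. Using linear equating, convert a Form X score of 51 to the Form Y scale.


slope = SD_Y / SD_X = 7.72 / 6.31 ~ 1.2235
intercept = mean_Y - slope * mean_X = 57.67 - (7.72 / 6.31) * 45.9 ~ 1.5134
Y = slope * X + intercept. To avoid rounding drift from the rounded slope/intercept, evaluate the equivalent form Y = mean_Y + SD_Y * (X - mean_X) / SD_X at full precision:
Y = 57.67 + 7.72 * (51 - 45.9) / 6.31
Y = 57.67 + 7.72 * 5.1 / 6.31
Y = 57.67 + 39.372 / 6.31
Y = 57.67 + 6.2396
Y = 63.9096

63.9096


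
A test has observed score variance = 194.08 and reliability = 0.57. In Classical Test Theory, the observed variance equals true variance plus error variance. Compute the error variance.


var_true = rxx * var_obs = 0.57 * 194.08 = 110.6256
var_error = var_obs - var_true
var_error = 194.08 - 110.6256
var_error = 83.4544

83.4544


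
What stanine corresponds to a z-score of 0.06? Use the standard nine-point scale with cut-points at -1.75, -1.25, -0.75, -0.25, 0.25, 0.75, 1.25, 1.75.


Stanine boundaries: [-1.75, -1.25, -0.75, -0.25, 0.25, 0.75, 1.25, 1.75]
z = 0.06
Check each boundary:
  z >= -1.75 -> could be stanine 2
  z >= -1.25 -> could be stanine 3
  z >= -0.75 -> could be stanine 4
  z >= -0.25 -> could be stanine 5
  z < 0.25
  z < 0.75
  z < 1.25
  z < 1.75
Highest qualifying boundary gives stanine = 5

5


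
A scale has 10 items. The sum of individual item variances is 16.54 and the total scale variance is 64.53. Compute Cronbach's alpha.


alpha = (k/(k-1)) * (1 - sum(si^2)/s_total^2)
= (10/9) * (1 - 16.54/64.53)
alpha = 0.8263

0.8263


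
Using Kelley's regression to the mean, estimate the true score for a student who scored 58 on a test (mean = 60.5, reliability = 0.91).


T_est = rxx * X + (1 - rxx) * mean
T_est = 0.91 * 58 + 0.09 * 60.5
T_est = 52.78 + 5.445
T_est = 58.225

58.225


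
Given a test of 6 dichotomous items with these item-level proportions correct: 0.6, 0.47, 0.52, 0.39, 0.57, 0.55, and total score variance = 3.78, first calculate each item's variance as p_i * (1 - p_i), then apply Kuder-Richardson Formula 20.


For each item, compute p_i * q_i:
  Item 1: 0.6 * 0.4 = 0.24
  Item 2: 0.47 * 0.53 = 0.2491
  Item 3: 0.52 * 0.48 = 0.2496
  Item 4: 0.39 * 0.61 = 0.2379
  Item 5: 0.57 * 0.43 = 0.2451
  Item 6: 0.55 * 0.45 = 0.2475
Sum(p_i * q_i) = 0.24 + 0.2491 + 0.2496 + 0.2379 + 0.2451 + 0.2475 = 1.4692
KR-20 = (k/(k-1)) * (1 - Sum(p_i*q_i) / Var_total)
= (6/5) * (1 - 1.4692/3.78)
= 1.2 * 0.6113
KR-20 = 0.7336

0.7336


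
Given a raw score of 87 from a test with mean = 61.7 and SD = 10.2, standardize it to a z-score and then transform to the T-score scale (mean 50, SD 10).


z = (X - mean) / SD = (87 - 61.7) / 10.2
z = 25.3 / 10.2
z = 2.4804
T-score = T = 50 + 10z
Carry z at full precision (z = 25.3 / 10.2) into the conversion:
T-score = 50 + 10 * (25.3 / 10.2) = 50 + 253 / 10.2
T-score = 50 + 24.8039
T-score = 74.8039

74.8039


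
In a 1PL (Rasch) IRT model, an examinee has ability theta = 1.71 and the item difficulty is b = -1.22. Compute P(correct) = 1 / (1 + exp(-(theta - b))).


theta - b = 1.71 - -1.22 = 2.93
exp(-(theta - b)) = exp(-2.93) = 0.0534
P = 1 / (1 + 0.0534)
P = 0.9493

0.9493


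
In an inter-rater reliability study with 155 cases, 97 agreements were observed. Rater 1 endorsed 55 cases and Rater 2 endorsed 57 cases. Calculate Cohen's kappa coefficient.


P_o = 97/155 = 0.625806
P_e = (55*57 + 100*98) / 24025 = 0.538398
kappa = (P_o - P_e) / (1 - P_e)
kappa = (0.625806 - 0.538398) / (1 - 0.538398)
kappa = 0.1894

0.1894


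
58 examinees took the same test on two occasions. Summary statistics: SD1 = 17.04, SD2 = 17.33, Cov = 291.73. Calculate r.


r = cov(X,Y) / (SD_X * SD_Y)
r = 291.73 / (17.04 * 17.33)
r = 291.73 / 295.3032
r = 0.9879

0.9879


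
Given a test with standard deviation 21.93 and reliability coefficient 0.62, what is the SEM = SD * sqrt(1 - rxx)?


SEM = SD * sqrt(1 - rxx)
SEM = 21.93 * sqrt(1 - 0.62)
SEM = 21.93 * sqrt(0.38) = 21.93 * 0.616441
SEM = 13.5186

13.5186


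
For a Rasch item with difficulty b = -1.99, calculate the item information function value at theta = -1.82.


P = 1/(1+exp(-(-1.82--1.99))) = 0.5424
I = P*(1-P) = 0.5424 * 0.4576
I = 0.2482

0.2482


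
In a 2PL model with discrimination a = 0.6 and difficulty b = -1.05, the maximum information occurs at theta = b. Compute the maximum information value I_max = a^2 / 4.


For 2PL, max info at theta = b = -1.05
I_max = a^2 / 4 = 0.6^2 / 4
= 0.36 / 4
I_max = 0.09

0.09


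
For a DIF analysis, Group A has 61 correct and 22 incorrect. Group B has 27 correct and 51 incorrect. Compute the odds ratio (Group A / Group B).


Odds_A = 61/22 = 2.7727
Odds_B = 27/51 = 0.5294
OR = Odds_A / Odds_B = 2.7727 / 0.5294
Exactly, OR = (61 * 51) / (22 * 27) = 3111 / 594
OR = 5.2374

5.2374


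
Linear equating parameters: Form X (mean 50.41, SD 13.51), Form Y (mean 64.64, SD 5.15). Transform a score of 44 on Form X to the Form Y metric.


slope = SD_Y / SD_X = 5.15 / 13.51 ~ 0.3812
intercept = mean_Y - slope * mean_X = 64.64 - (5.15 / 13.51) * 50.41 ~ 45.4238
Y = slope * X + intercept. To avoid rounding drift from the rounded slope/intercept, evaluate the equivalent form Y = mean_Y + SD_Y * (X - mean_X) / SD_X at full precision:
Y = 64.64 + 5.15 * (44 - 50.41) / 13.51
Y = 64.64 - 5.15 * 6.41 / 13.51
Y = 64.64 - 33.0115 / 13.51
Y = 64.64 - 2.4435
Y = 62.1965

62.1965


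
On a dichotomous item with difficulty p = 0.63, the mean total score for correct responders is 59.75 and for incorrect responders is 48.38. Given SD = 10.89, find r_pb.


q = 1 - p = 0.37
rpb = ((M1 - M0) / SD) * sqrt(p * q)
rpb = ((59.75 - 48.38) / 10.89) * sqrt(0.63 * 0.37)
rpb = 0.5041

0.5041


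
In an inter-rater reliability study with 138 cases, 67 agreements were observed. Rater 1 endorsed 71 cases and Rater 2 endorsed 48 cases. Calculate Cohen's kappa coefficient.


P_o = 67/138 = 0.485507
P_e = (71*48 + 67*90) / 19044 = 0.495589
kappa = (P_o - P_e) / (1 - P_e)
kappa = (0.485507 - 0.495589) / (1 - 0.495589)
kappa = -0.02

-0.02


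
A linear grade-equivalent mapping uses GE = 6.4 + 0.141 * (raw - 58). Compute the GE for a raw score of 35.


raw - median = 35 - 58 = -23
slope * diff = 0.141 * -23 = -3.243
GE = 6.4 + -3.243
GE = 3.157

3.157


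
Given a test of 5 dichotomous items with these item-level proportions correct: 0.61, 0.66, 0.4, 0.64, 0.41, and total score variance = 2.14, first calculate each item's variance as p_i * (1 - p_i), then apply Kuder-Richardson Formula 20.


For each item, compute p_i * q_i:
  Item 1: 0.61 * 0.39 = 0.2379
  Item 2: 0.66 * 0.34 = 0.2244
  Item 3: 0.4 * 0.6 = 0.24
  Item 4: 0.64 * 0.36 = 0.2304
  Item 5: 0.41 * 0.59 = 0.2419
Sum(p_i * q_i) = 0.2379 + 0.2244 + 0.24 + 0.2304 + 0.2419 = 1.1746
KR-20 = (k/(k-1)) * (1 - Sum(p_i*q_i) / Var_total)
= (5/4) * (1 - 1.1746/2.14)
= 1.25 * 0.4511
KR-20 = 0.5639

0.5639


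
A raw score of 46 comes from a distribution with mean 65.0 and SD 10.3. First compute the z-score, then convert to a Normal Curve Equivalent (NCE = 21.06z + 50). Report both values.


z = (X - mean) / SD = (46 - 65.0) / 10.3
z = -19.0 / 10.3
z = -1.8447
NCE = NCE = 21.06z + 50
Carry z at full precision (z = -19.0 / 10.3) into the conversion:
NCE = 21.06 * (-19.0 / 10.3) + 50 = -400.14 / 10.3 + 50
NCE = -38.8485 + 50
NCE = 11.1515

11.1515


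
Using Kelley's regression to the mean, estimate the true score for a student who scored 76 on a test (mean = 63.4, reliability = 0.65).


T_est = rxx * X + (1 - rxx) * mean
T_est = 0.65 * 76 + 0.35 * 63.4
T_est = 49.4 + 22.19
T_est = 71.59

71.59


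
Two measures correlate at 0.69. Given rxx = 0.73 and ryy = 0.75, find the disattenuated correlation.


r_corrected = rxy / sqrt(rxx * ryy)
= 0.69 / sqrt(0.73 * 0.75)
= 0.69 / sqrt(0.5475)
= 0.69 / 0.739932
r_corrected = 0.9325

0.9325


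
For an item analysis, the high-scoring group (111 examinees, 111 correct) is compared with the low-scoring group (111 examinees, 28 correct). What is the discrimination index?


p_upper = 111/111 = 1.0
p_lower = 28/111 = 0.2523
D = 1.0 - 0.2523 = 0.7477

0.7477


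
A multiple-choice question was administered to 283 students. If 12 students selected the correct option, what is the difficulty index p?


Item difficulty p = number correct / total examinees
p = 12 / 283
p = 0.0424

0.0424


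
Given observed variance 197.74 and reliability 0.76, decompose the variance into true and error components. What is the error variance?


var_true = rxx * var_obs = 0.76 * 197.74 = 150.2824
var_error = var_obs - var_true
var_error = 197.74 - 150.2824
var_error = 47.4576

47.4576


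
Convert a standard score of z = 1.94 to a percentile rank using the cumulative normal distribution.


CDF(z) = 0.5 * (1 + erf(z/sqrt(2)))
erf(1.3718) = 0.9476
CDF = 0.9738
Percentile rank = 0.9738 * 100 = 97.38

97.38


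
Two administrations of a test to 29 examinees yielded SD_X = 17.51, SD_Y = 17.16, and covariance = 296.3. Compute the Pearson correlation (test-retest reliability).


r = cov(X,Y) / (SD_X * SD_Y)
r = 296.3 / (17.51 * 17.16)
r = 296.3 / 300.4716
r = 0.9861

0.9861


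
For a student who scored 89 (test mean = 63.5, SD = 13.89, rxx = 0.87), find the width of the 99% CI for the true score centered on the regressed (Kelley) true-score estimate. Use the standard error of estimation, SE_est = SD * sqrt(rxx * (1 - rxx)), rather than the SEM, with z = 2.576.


True score estimate = 0.87*89 + 0.13*63.5 = 85.685
SE_est = SD * sqrt(rxx * (1 - rxx)) = 13.89 * sqrt(0.87 * 0.13) = 13.89 * sqrt(0.1131) = 4.671255
CI = T_est +/- z * SE_est, so width = 2 * z * SE_est = 2 * 2.576 * 4.671255
Width = 24.0663

24.0663


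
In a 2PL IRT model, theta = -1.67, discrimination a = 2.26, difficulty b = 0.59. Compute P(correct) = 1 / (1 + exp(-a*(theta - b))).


a*(theta - b) = 2.26 * (-1.67 - 0.59) = -5.1076
exp(--5.1076) = 165.2732
P = 1 / (1 + 165.2732)
P = 0.006

0.006


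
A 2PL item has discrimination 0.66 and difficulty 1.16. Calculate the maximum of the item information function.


For 2PL, max info at theta = b = 1.16
I_max = a^2 / 4 = 0.66^2 / 4
= 0.4356 / 4
I_max = 0.1089

0.1089


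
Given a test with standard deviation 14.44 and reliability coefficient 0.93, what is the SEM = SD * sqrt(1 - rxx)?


SEM = SD * sqrt(1 - rxx)
SEM = 14.44 * sqrt(1 - 0.93)
SEM = 14.44 * sqrt(0.07) = 14.44 * 0.264575
SEM = 3.8205

3.8205


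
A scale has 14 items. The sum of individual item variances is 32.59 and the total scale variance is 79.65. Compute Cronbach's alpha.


alpha = (k/(k-1)) * (1 - sum(si^2)/s_total^2)
= (14/13) * (1 - 32.59/79.65)
alpha = 0.6363

0.6363


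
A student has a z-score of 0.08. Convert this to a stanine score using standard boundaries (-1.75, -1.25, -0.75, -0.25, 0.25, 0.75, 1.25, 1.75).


Stanine boundaries: [-1.75, -1.25, -0.75, -0.25, 0.25, 0.75, 1.25, 1.75]
z = 0.08
Check each boundary:
  z >= -1.75 -> could be stanine 2
  z >= -1.25 -> could be stanine 3
  z >= -0.75 -> could be stanine 4
  z >= -0.25 -> could be stanine 5
  z < 0.25
  z < 0.75
  z < 1.25
  z < 1.75
Highest qualifying boundary gives stanine = 5

5


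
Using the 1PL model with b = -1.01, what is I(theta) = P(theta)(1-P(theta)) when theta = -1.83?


P = 1/(1+exp(-(-1.83--1.01))) = 0.3058
I = P*(1-P) = 0.3058 * 0.6942
I = 0.2123

0.2123


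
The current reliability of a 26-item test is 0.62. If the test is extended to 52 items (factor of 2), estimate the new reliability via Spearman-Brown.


r_new = (n * rxx) / (1 + (n-1) * rxx)
r_new = (2 * 0.62) / (1 + 1 * 0.62)
r_new = 1.24 / 1.62
r_new = 0.7654

0.7654


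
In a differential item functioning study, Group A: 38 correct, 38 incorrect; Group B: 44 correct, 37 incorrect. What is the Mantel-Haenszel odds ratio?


Odds_A = 38/38 = 1.0
Odds_B = 44/37 = 1.1892
OR = Odds_A / Odds_B = 1.0 / 1.1892
Exactly, OR = (38 * 37) / (38 * 44) = 1406 / 1672
OR = 0.8409

0.8409


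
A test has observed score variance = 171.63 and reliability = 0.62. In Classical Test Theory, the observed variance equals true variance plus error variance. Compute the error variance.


var_true = rxx * var_obs = 0.62 * 171.63 = 106.4106
var_error = var_obs - var_true
var_error = 171.63 - 106.4106
var_error = 65.2194

65.2194


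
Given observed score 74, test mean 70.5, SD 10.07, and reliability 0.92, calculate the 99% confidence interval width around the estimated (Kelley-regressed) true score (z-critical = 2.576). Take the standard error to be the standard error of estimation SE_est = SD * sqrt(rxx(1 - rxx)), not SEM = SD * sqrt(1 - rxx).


True score estimate = 0.92*74 + 0.08*70.5 = 73.72
SE_est = SD * sqrt(rxx * (1 - rxx)) = 10.07 * sqrt(0.92 * 0.08) = 10.07 * sqrt(0.0736) = 2.731923
CI = T_est +/- z * SE_est, so width = 2 * z * SE_est = 2 * 2.576 * 2.731923
Width = 14.0749

14.0749


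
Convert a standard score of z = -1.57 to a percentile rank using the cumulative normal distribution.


CDF(z) = 0.5 * (1 + erf(z/sqrt(2)))
erf(-1.1102) = -0.8836
CDF = 0.0582
Percentile rank = 0.0582 * 100 = 5.82

5.82


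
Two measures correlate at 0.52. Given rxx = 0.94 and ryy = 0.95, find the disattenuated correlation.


r_corrected = rxy / sqrt(rxx * ryy)
= 0.52 / sqrt(0.94 * 0.95)
= 0.52 / sqrt(0.893)
= 0.52 / 0.944987
r_corrected = 0.5503

0.5503


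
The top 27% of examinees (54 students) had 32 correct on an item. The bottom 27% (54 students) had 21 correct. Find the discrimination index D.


p_upper = 32/54 = 0.5926
p_lower = 21/54 = 0.3889
D = 0.5926 - 0.3889 = 0.2037

0.2037


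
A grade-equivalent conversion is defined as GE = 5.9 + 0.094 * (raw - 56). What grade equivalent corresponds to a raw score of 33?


raw - median = 33 - 56 = -23
slope * diff = 0.094 * -23 = -2.162
GE = 5.9 + -2.162
GE = 3.738

3.738


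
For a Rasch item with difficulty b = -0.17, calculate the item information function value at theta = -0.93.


P = 1/(1+exp(-(-0.93--0.17))) = 0.3186
I = P*(1-P) = 0.3186 * 0.6814
I = 0.2171

0.2171


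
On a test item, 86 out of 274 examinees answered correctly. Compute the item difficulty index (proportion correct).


Item difficulty p = number correct / total examinees
p = 86 / 274
p = 0.3139

0.3139


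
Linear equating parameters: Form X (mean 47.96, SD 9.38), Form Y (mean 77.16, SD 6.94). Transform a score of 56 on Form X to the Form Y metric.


slope = SD_Y / SD_X = 6.94 / 9.38 ~ 0.7399
intercept = mean_Y - slope * mean_X = 77.16 - (6.94 / 9.38) * 47.96 ~ 41.6757
Y = slope * X + intercept. To avoid rounding drift from the rounded slope/intercept, evaluate the equivalent form Y = mean_Y + SD_Y * (X - mean_X) / SD_X at full precision:
Y = 77.16 + 6.94 * (56 - 47.96) / 9.38
Y = 77.16 + 6.94 * 8.04 / 9.38
Y = 77.16 + 55.7976 / 9.38
Y = 77.16 + 5.9486
Y = 83.1086

83.1086


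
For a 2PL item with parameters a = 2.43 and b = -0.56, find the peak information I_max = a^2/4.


For 2PL, max info at theta = b = -0.56
I_max = a^2 / 4 = 2.43^2 / 4
= 5.9049 / 4
I_max = 1.4762

1.4762


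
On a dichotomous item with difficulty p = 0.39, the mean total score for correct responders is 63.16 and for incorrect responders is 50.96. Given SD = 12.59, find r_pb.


q = 1 - p = 0.61
rpb = ((M1 - M0) / SD) * sqrt(p * q)
rpb = ((63.16 - 50.96) / 12.59) * sqrt(0.39 * 0.61)
rpb = 0.4726

0.4726
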